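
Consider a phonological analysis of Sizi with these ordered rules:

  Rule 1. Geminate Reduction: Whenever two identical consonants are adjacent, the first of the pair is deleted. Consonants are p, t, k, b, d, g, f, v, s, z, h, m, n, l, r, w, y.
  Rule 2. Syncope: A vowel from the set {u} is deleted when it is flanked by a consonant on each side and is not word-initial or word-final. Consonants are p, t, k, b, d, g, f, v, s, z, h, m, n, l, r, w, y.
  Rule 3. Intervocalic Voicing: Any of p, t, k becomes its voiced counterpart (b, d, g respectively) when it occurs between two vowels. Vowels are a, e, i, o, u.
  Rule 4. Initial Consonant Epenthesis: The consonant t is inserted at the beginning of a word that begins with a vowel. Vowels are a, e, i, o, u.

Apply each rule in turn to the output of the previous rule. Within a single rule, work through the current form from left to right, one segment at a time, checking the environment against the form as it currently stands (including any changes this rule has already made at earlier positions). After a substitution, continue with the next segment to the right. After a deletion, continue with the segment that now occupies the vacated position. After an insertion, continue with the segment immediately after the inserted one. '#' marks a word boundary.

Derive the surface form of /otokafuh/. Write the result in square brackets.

Rule 1 Geminate Reduction: no change — [otokafuh]
Rule 2 Syncope: [otokafuh] → [otokafh]
Rule 3 Intervocalic Voicing: [otokafh] → [odogafh]
Rule 4 Initial Consonant Epenthesis: [odogafh] → [todogafh]

[todogafh]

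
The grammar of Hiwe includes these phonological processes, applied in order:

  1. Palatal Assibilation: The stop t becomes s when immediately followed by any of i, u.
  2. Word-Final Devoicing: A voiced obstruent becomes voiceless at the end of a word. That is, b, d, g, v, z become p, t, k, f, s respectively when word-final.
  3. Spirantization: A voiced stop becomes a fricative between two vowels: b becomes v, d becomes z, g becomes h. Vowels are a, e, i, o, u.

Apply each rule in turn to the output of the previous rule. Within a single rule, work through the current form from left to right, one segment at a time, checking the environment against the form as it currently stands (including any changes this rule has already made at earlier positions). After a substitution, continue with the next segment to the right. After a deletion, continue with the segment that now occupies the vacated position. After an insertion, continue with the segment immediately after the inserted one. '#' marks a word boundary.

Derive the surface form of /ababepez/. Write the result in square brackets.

1 Palatal Assibilation: no change — [ababepez]
2 Word-Final Devoicing: [ababepez] → [ababepes]
3 Spirantization: [ababepes] → [avavepes]

[avavepes]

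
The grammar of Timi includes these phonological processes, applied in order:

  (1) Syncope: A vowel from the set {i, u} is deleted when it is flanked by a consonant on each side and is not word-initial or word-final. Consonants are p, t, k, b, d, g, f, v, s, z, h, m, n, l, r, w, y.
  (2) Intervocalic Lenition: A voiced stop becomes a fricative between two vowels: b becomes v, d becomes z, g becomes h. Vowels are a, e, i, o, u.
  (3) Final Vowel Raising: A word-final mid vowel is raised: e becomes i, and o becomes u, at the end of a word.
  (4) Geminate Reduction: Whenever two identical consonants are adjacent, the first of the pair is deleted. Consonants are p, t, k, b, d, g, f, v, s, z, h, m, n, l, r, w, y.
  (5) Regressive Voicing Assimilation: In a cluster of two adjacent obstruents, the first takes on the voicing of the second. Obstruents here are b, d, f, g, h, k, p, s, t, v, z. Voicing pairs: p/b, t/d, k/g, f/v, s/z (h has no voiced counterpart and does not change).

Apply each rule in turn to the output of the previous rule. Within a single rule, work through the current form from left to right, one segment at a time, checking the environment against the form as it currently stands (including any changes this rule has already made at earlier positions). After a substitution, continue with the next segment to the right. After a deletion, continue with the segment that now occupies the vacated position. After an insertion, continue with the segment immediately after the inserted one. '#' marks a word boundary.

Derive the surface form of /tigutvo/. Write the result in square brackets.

(1) Syncope: [tigutvo] → [tgtvo]
(2) Intervocalic Lenition: no change — [tgtvo]
(3) Final Vowel Raising: [tgtvo] → [tgtvu]
(4) Geminate Reduction: no change — [tgtvu]
(5) Regressive Voicing Assimilation: [tgtvu] → [dkdvu]

[dkdvu]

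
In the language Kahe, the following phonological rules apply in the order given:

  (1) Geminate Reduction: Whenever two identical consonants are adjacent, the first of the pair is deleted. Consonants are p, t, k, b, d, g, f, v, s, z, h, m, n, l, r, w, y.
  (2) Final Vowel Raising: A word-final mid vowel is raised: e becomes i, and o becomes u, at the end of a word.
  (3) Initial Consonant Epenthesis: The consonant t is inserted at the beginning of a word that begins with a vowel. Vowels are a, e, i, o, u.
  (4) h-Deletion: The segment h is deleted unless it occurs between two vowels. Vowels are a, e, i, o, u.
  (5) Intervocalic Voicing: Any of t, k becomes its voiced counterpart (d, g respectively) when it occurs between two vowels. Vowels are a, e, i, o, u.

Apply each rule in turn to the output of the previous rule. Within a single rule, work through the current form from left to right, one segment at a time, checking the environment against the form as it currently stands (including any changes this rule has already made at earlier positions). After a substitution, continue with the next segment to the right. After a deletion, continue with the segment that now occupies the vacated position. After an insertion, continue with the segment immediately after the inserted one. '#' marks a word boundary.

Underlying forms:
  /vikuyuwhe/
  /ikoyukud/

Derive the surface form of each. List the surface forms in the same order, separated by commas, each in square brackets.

/vikuyuwhe/:
  (1) Geminate Reduction: no change — [vikuyuwhe]
  (2) Final Vowel Raising: [vikuyuwhe] → [vikuyuwhi]
  (3) Initial Consonant Epenthesis: no change — [vikuyuwhi]
  (4) h-Deletion: [vikuyuwhi] → [vikuyuwi]
  (5) Intervocalic Voicing: [vikuyuwi] → [viguyuwi]
/ikoyukud/:
  (1) Geminate Reduction: no change — [ikoyukud]
  (2) Final Vowel Raising: no change — [ikoyukud]
  (3) Initial Consonant Epenthesis: [ikoyukud] → [tikoyukud]
  (4) h-Deletion: no change — [tikoyukud]
  (5) Intervocalic Voicing: [tikoyukud] → [tigoyugud]

[viguyuwi], [tigoyugud]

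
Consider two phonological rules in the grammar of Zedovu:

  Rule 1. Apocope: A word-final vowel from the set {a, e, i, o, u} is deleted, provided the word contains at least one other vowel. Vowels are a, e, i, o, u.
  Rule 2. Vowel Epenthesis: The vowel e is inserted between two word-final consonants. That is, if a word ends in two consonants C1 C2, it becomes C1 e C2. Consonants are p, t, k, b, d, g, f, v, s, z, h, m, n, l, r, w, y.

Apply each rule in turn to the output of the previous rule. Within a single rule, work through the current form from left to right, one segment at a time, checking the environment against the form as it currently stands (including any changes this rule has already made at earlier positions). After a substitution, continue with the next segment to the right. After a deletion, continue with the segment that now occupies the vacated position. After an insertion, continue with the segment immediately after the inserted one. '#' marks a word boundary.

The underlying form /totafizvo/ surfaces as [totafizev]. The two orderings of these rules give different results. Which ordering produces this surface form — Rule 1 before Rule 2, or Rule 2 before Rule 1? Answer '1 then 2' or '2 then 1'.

1 then 2

Order 1 then 2:
  1 Apocope: [totafizvo] → [totafizv]
  2 Vowel Epenthesis: [totafizv] → [totafizev]
  result: [totafizev]
Order 2 then 1:
  2 Vowel Epenthesis: no change — [totafizvo]
  1 Apocope: [totafizvo] → [totafizv]
  result: [totafizv]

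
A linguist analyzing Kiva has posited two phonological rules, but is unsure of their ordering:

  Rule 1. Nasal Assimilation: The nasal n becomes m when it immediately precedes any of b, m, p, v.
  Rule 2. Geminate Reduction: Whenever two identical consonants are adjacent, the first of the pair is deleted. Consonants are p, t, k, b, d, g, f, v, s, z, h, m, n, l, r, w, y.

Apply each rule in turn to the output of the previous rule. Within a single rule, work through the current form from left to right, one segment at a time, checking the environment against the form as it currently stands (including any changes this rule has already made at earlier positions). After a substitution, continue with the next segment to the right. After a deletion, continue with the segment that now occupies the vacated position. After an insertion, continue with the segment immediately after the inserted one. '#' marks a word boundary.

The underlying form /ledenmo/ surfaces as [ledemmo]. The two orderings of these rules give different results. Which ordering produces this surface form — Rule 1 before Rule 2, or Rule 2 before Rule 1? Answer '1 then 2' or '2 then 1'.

Order 1 then 2:
  1 Nasal Assimilation: [ledenmo] → [ledemmo]
  2 Geminate Reduction: [ledemmo] → [ledemo]
  result: [ledemo]
Order 2 then 1:
  2 Geminate Reduction: no change — [ledenmo]
  1 Nasal Assimilation: [ledenmo] → [ledemmo]
  result: [ledemmo]

2 then 1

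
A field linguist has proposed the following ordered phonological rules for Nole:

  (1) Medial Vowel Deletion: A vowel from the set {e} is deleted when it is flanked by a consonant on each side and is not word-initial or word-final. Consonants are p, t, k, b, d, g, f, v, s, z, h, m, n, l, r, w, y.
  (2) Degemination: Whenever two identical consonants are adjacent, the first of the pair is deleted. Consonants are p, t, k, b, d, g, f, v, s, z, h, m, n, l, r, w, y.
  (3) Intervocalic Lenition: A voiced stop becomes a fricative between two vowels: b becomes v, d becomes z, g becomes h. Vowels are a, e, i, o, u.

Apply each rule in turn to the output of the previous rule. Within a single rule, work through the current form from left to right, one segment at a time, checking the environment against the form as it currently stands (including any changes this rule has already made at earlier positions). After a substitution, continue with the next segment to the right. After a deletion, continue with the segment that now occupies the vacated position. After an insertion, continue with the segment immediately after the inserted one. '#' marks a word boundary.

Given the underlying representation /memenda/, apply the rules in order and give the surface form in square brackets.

(1) Medial Vowel Deletion: [memenda] → [mmnda]
(2) Degemination: [mmnda] → [mnda]
(3) Intervocalic Lenition: no change — [mnda]

[mnda]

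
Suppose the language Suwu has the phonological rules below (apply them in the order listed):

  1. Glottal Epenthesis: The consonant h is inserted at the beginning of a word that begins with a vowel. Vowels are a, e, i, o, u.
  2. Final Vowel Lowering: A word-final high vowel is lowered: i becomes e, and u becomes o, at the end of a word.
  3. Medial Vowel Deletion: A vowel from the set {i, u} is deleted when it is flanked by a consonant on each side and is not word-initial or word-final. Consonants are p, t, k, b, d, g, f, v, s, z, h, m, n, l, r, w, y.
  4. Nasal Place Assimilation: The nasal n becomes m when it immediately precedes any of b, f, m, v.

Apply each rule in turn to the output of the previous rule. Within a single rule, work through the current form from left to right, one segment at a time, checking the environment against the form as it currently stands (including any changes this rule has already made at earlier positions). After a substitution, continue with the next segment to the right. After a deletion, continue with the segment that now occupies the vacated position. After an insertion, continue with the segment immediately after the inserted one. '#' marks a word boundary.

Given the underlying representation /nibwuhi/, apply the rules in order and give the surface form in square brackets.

[mbwhe]

1 Glottal Epenthesis: no change — [nibwuhi]
2 Final Vowel Lowering: [nibwuhi] → [nibwuhe]
3 Medial Vowel Deletion: [nibwuhe] → [nbwhe]
4 Nasal Place Assimilation: [nbwhe] → [mbwhe]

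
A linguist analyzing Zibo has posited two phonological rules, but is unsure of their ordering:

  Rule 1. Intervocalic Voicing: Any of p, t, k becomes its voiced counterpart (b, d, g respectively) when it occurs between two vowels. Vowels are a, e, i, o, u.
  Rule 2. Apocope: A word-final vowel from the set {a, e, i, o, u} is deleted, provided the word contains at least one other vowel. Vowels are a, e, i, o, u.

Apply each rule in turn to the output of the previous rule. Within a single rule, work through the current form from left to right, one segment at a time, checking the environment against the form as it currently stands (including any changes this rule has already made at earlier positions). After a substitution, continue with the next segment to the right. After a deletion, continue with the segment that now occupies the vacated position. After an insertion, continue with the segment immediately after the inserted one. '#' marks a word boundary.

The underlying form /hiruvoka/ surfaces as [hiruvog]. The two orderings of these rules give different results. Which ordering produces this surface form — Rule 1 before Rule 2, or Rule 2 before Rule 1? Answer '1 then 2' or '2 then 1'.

1 then 2

Order 1 then 2:
  1 Intervocalic Voicing: [hiruvoka] → [hiruvoga]
  2 Apocope: [hiruvoga] → [hiruvog]
  result: [hiruvog]
Order 2 then 1:
  2 Apocope: [hiruvoka] → [hiruvok]
  1 Intervocalic Voicing: no change — [hiruvok]
  result: [hiruvok]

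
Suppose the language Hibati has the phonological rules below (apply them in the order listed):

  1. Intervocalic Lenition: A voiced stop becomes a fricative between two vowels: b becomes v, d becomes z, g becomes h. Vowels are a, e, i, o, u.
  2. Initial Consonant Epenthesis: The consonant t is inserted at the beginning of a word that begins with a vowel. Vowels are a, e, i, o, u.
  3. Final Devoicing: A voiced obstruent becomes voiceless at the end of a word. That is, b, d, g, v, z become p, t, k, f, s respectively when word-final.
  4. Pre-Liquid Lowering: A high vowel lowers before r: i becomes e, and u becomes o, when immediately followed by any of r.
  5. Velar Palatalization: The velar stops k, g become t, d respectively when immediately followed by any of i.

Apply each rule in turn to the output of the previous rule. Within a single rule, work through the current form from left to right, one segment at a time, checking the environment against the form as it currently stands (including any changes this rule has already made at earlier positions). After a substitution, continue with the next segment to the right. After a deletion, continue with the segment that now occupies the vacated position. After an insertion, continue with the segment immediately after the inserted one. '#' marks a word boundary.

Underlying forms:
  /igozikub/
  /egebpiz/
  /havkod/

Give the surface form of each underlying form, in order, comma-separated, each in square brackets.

/igozikub/:
  1 Intervocalic Lenition: [igozikub] → [ihozikub]
  2 Initial Consonant Epenthesis: [ihozikub] → [tihozikub]
  3 Final Devoicing: [tihozikub] → [tihozikup]
  4 Pre-Liquid Lowering: no change — [tihozikup]
  5 Velar Palatalization: no change — [tihozikup]
/egebpiz/:
  1 Intervocalic Lenition: [egebpiz] → [ehebpiz]
  2 Initial Consonant Epenthesis: [ehebpiz] → [tehebpiz]
  3 Final Devoicing: [tehebpiz] → [tehebpis]
  4 Pre-Liquid Lowering: no change — [tehebpis]
  5 Velar Palatalization: no change — [tehebpis]
/havkod/:
  1 Intervocalic Lenition: no change — [havkod]
  2 Initial Consonant Epenthesis: no change — [havkod]
  3 Final Devoicing: [havkod] → [havkot]
  4 Pre-Liquid Lowering: no change — [havkot]
  5 Velar Palatalization: no change — [havkot]

[tihozikup], [tehebpis], [havkot]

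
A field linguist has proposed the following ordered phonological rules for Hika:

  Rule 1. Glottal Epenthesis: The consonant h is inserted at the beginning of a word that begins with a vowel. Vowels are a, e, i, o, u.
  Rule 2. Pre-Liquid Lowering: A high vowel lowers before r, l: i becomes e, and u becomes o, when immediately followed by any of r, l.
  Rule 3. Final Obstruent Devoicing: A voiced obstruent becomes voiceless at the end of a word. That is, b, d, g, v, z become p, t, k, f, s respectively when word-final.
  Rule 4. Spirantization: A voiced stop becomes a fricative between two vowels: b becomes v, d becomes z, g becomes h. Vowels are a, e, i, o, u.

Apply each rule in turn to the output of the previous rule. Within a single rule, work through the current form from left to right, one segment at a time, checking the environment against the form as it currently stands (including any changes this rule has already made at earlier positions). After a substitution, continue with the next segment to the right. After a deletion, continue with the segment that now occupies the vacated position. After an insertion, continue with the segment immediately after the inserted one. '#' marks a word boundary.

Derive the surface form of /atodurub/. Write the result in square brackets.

Rule 1 Glottal Epenthesis: [atodurub] → [hatodurub]
Rule 2 Pre-Liquid Lowering: [hatodurub] → [hatodorub]
Rule 3 Final Obstruent Devoicing: [hatodorub] → [hatodorup]
Rule 4 Spirantization: [hatodorup] → [hatozorup]

[hatozorup]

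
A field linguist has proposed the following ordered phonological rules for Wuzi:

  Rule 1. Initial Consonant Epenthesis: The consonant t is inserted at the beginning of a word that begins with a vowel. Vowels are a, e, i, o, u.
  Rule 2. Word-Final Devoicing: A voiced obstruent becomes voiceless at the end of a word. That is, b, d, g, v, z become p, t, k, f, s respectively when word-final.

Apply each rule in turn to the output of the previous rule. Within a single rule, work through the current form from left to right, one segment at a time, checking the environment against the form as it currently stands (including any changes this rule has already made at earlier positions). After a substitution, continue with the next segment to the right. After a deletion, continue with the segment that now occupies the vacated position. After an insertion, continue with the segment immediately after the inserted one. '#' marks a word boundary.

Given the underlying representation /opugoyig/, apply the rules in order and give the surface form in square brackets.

Rule 1 Initial Consonant Epenthesis: [opugoyig] → [topugoyig]
Rule 2 Word-Final Devoicing: [topugoyig] → [topugoyik]

[topugoyik]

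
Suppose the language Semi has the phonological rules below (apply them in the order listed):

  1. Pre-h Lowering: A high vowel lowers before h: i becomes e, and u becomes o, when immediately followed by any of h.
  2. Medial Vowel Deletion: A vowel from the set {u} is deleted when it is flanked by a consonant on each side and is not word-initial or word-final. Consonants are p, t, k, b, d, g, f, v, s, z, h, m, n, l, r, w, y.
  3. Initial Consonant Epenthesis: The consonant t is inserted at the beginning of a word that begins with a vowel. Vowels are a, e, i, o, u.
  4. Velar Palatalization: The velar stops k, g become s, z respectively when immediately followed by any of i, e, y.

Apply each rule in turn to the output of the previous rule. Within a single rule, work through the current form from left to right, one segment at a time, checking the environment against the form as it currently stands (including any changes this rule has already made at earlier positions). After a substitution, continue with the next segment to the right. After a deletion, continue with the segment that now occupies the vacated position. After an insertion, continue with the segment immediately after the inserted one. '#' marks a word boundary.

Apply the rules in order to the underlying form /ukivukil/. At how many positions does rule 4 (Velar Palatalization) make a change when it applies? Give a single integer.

2

1 Pre-h Lowering: no change — [ukivukil]
2 Medial Vowel Deletion: [ukivukil] → [ukivkil]
3 Initial Consonant Epenthesis: [ukivkil] → [tukivkil]
4 Velar Palatalization: [tukivkil] → [tusivsil]
Rule 4 changed 2 position(s).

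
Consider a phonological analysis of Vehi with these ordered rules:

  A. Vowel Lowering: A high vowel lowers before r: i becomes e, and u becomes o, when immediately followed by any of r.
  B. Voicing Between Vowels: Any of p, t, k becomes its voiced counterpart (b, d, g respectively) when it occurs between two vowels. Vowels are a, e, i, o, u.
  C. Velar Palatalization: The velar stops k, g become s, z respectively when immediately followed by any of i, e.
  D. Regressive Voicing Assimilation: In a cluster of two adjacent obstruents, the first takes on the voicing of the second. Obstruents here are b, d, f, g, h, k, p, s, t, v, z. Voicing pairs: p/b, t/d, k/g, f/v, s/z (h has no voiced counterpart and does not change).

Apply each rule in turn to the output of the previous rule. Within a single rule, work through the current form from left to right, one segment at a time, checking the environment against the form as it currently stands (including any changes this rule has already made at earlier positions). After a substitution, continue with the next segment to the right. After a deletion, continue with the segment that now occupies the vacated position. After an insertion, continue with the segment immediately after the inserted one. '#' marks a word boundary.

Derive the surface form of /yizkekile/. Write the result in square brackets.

[yissezile]

A Vowel Lowering: no change — [yizkekile]
B Voicing Between Vowels: [yizkekile] → [yizkegile]
C Velar Palatalization: [yizkegile] → [yizsezile]
D Regressive Voicing Assimilation: [yizsezile] → [yissezile]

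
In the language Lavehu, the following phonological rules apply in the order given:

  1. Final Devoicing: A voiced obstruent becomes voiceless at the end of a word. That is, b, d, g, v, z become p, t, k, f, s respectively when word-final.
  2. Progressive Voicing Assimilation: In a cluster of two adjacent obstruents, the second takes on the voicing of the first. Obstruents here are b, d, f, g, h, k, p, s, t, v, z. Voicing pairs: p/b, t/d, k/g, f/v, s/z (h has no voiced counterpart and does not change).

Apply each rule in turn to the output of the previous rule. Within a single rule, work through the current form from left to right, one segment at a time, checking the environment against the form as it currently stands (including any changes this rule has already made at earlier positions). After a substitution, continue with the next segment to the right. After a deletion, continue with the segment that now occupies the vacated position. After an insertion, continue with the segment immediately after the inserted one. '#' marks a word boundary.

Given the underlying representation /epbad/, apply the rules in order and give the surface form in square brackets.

[eppat]

1 Final Devoicing: [epbad] → [epbat]
2 Progressive Voicing Assimilation: [epbat] → [eppat]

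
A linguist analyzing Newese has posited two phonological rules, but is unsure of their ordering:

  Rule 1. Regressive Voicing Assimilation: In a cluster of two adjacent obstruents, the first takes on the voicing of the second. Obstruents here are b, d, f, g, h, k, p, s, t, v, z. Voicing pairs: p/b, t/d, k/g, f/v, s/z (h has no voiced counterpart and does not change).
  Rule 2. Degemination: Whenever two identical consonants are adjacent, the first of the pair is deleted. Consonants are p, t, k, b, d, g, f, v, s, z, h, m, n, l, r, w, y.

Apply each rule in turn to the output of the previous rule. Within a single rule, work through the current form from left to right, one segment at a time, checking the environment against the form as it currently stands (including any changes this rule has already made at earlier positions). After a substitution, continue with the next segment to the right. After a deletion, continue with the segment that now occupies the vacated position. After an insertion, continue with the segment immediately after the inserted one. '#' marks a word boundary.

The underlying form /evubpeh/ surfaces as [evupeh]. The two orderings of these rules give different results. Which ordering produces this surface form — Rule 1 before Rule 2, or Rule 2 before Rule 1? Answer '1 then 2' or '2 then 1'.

Order 1 then 2:
  1 Regressive Voicing Assimilation: [evubpeh] → [evuppeh]
  2 Degemination: [evuppeh] → [evupeh]
  result: [evupeh]
Order 2 then 1:
  2 Degemination: no change — [evubpeh]
  1 Regressive Voicing Assimilation: [evubpeh] → [evuppeh]
  result: [evuppeh]

1 then 2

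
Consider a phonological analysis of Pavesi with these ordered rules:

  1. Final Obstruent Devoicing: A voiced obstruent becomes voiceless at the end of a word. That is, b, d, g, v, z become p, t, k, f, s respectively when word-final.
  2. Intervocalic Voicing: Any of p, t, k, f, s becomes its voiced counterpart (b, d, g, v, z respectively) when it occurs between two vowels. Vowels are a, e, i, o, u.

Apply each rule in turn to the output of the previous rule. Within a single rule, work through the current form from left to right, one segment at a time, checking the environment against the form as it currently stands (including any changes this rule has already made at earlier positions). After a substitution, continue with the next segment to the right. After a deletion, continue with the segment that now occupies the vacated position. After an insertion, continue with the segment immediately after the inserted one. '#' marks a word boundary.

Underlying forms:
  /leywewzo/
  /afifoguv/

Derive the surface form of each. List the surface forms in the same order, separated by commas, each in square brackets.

/leywewzo/:
  1 Final Obstruent Devoicing: no change — [leywewzo]
  2 Intervocalic Voicing: no change — [leywewzo]
/afifoguv/:
  1 Final Obstruent Devoicing: [afifoguv] → [afifoguf]
  2 Intervocalic Voicing: [afifoguf] → [avivoguf]

[leywewzo], [avivoguf]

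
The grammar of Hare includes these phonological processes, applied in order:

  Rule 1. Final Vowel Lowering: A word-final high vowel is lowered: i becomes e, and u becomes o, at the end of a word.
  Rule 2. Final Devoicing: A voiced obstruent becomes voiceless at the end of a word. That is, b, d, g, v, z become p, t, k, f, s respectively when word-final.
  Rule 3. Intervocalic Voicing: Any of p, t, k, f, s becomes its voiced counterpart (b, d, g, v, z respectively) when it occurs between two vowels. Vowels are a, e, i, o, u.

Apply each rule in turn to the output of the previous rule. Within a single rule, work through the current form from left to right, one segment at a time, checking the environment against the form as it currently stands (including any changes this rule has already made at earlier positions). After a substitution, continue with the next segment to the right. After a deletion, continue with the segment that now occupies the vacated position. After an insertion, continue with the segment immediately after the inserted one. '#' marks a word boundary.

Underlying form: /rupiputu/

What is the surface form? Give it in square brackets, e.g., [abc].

Rule 1 Final Vowel Lowering: [rupiputu] → [rupiputo]
Rule 2 Final Devoicing: no change — [rupiputo]
Rule 3 Intervocalic Voicing: [rupiputo] → [rubibudo]

[rubibudo]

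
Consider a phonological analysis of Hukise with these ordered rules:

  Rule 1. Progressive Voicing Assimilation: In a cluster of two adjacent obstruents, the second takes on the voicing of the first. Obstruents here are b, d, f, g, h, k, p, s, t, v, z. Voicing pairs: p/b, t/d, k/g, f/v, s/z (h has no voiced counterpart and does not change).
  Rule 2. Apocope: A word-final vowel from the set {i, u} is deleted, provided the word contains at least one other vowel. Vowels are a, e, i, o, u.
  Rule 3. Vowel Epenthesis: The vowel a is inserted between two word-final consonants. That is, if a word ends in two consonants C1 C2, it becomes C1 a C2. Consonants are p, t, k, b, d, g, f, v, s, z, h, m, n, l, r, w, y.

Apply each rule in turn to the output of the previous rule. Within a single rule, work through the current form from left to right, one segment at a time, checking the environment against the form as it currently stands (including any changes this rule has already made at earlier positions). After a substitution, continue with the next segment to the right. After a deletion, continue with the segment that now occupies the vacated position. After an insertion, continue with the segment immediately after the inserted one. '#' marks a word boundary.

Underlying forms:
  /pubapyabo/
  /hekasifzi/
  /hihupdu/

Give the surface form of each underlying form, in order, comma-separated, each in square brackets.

[pubapyabo], [hekasifas], [hihupat]

/pubapyabo/:
  Rule 1 Progressive Voicing Assimilation: no change — [pubapyabo]
  Rule 2 Apocope: no change — [pubapyabo]
  Rule 3 Vowel Epenthesis: no change — [pubapyabo]
/hekasifzi/:
  Rule 1 Progressive Voicing Assimilation: [hekasifzi] → [hekasifsi]
  Rule 2 Apocope: [hekasifsi] → [hekasifs]
  Rule 3 Vowel Epenthesis: [hekasifs] → [hekasifas]
/hihupdu/:
  Rule 1 Progressive Voicing Assimilation: [hihupdu] → [hihuptu]
  Rule 2 Apocope: [hihuptu] → [hihupt]
  Rule 3 Vowel Epenthesis: [hihupt] → [hihupat]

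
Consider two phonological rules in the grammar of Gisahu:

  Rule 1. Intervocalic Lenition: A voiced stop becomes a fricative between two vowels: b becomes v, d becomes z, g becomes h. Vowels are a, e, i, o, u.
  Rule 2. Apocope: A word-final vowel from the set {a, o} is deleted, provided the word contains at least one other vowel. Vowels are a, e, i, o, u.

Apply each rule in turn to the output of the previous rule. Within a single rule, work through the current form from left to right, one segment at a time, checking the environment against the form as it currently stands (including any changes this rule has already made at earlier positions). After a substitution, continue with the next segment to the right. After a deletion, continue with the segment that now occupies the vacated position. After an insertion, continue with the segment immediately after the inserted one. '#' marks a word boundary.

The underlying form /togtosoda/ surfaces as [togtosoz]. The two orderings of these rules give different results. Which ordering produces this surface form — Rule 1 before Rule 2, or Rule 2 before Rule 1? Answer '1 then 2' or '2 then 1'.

1 then 2

Order 1 then 2:
  1 Intervocalic Lenition: [togtosoda] → [togtosoza]
  2 Apocope: [togtosoza] → [togtosoz]
  result: [togtosoz]
Order 2 then 1:
  2 Apocope: [togtosoda] → [togtosod]
  1 Intervocalic Lenition: no change — [togtosod]
  result: [togtosod]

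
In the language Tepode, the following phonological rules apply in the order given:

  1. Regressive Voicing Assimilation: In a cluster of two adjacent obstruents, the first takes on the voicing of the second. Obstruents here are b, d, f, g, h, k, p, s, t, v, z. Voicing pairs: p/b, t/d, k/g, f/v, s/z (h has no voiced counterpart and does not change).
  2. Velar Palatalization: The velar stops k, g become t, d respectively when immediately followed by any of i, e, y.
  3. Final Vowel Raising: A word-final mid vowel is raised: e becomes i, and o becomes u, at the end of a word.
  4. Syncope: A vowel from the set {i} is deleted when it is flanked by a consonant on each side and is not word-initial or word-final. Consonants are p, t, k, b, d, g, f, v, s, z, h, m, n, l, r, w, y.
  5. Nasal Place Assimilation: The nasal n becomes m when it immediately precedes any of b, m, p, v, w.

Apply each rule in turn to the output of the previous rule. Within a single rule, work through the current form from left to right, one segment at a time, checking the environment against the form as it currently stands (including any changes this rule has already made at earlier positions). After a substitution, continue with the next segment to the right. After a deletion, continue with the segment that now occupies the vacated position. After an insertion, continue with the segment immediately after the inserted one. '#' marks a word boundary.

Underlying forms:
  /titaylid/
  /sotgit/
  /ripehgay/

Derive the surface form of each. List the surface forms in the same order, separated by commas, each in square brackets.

/titaylid/:
  1 Regressive Voicing Assimilation: no change — [titaylid]
  2 Velar Palatalization: no change — [titaylid]
  3 Final Vowel Raising: no change — [titaylid]
  4 Syncope: [titaylid] → [ttayld]
  5 Nasal Place Assimilation: no change — [ttayld]
/sotgit/:
  1 Regressive Voicing Assimilation: [sotgit] → [sodgit]
  2 Velar Palatalization: [sodgit] → [soddit]
  3 Final Vowel Raising: no change — [soddit]
  4 Syncope: [soddit] → [soddt]
  5 Nasal Place Assimilation: no change — [soddt]
/ripehgay/:
  1 Regressive Voicing Assimilation: no change — [ripehgay]
  2 Velar Palatalization: no change — [ripehgay]
  3 Final Vowel Raising: no change — [ripehgay]
  4 Syncope: [ripehgay] → [rpehgay]
  5 Nasal Place Assimilation: no change — [rpehgay]

[ttayld], [soddt], [rpehgay]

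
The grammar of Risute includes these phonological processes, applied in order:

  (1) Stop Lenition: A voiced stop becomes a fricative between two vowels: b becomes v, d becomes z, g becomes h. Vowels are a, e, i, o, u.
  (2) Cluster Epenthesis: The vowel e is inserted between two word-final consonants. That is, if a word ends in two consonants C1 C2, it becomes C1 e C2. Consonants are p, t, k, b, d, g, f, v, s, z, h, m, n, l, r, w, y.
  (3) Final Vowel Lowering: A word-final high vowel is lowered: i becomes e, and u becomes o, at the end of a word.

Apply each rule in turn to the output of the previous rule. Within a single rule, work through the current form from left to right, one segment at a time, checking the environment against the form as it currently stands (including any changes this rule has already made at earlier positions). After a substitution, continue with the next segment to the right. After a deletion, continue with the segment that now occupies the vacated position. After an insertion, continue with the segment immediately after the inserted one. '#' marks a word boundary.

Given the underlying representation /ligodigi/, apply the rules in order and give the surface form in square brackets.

(1) Stop Lenition: [ligodigi] → [lihozihi]
(2) Cluster Epenthesis: no change — [lihozihi]
(3) Final Vowel Lowering: [lihozihi] → [lihozihe]

[lihozihe]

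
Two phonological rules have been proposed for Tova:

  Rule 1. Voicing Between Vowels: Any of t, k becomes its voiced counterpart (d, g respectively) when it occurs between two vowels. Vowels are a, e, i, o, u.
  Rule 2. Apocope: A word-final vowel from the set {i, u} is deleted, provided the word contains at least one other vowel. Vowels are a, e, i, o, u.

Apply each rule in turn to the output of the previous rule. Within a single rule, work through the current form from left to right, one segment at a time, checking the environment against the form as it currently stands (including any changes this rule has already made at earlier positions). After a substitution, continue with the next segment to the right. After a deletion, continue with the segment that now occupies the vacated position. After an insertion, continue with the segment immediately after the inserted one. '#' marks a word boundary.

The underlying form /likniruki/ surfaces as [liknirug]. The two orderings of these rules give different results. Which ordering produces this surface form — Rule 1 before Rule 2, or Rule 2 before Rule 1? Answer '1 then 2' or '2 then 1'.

Order 1 then 2:
  1 Voicing Between Vowels: [likniruki] → [liknirugi]
  2 Apocope: [liknirugi] → [liknirug]
  result: [liknirug]
Order 2 then 1:
  2 Apocope: [likniruki] → [likniruk]
  1 Voicing Between Vowels: no change — [likniruk]
  result: [likniruk]

1 then 2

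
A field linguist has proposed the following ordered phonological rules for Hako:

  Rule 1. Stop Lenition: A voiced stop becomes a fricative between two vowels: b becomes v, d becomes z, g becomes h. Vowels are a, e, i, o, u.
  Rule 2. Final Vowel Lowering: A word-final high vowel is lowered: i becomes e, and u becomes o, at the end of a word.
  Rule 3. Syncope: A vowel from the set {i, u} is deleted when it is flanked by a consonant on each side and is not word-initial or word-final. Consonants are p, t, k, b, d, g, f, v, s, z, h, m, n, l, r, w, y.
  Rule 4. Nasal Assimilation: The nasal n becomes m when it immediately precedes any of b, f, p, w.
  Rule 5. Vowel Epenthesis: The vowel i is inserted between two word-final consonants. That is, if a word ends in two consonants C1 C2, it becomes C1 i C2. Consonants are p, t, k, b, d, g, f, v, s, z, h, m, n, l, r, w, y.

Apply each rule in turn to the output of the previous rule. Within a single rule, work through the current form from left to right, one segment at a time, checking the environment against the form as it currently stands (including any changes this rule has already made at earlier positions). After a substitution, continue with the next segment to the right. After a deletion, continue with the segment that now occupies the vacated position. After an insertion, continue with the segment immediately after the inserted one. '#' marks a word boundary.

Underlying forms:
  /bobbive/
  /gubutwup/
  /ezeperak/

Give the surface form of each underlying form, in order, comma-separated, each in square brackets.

[bobbve], [gvtwip], [ezeperak]

/bobbive/:
  Rule 1 Stop Lenition: no change — [bobbive]
  Rule 2 Final Vowel Lowering: no change — [bobbive]
  Rule 3 Syncope: [bobbive] → [bobbve]
  Rule 4 Nasal Assimilation: no change — [bobbve]
  Rule 5 Vowel Epenthesis: no change — [bobbve]
/gubutwup/:
  Rule 1 Stop Lenition: [gubutwup] → [guvutwup]
  Rule 2 Final Vowel Lowering: no change — [guvutwup]
  Rule 3 Syncope: [guvutwup] → [gvtwp]
  Rule 4 Nasal Assimilation: no change — [gvtwp]
  Rule 5 Vowel Epenthesis: [gvtwp] → [gvtwip]
/ezeperak/:
  Rule 1 Stop Lenition: no change — [ezeperak]
  Rule 2 Final Vowel Lowering: no change — [ezeperak]
  Rule 3 Syncope: no change — [ezeperak]
  Rule 4 Nasal Assimilation: no change — [ezeperak]
  Rule 5 Vowel Epenthesis: no change — [ezeperak]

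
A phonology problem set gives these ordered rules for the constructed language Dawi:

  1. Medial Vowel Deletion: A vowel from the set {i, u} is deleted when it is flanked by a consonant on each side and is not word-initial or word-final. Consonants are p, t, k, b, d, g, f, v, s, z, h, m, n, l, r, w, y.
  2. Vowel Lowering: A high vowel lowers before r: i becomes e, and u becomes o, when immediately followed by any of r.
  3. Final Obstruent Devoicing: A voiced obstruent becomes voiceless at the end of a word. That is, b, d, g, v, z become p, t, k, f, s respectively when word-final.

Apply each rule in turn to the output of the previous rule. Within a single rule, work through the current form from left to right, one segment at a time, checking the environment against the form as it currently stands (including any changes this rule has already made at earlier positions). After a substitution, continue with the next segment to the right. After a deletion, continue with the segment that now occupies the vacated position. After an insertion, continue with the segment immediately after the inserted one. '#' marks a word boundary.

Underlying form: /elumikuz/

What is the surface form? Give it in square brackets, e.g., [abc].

[elmks]

1 Medial Vowel Deletion: [elumikuz] → [elmkz]
2 Vowel Lowering: no change — [elmkz]
3 Final Obstruent Devoicing: [elmkz] → [elmks]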